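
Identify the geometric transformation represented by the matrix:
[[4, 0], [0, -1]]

This matrix represents: non-uniform scaling by sx = 4, sy = -1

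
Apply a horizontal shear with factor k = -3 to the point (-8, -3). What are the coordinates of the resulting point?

Shear matrix for horizontal shear with factor k = -3:
[[1, -3], [0, 1]]
Result: (-8, -3) → (1, -3)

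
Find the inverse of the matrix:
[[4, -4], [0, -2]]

For [[a,b],[c,d]], inverse = (1/det)·[[d,-b],[-c,a]]
det = (4)(-2) - (-4)(0) = -8 - 0 = -8
Inverse = (1/-8)·[[-2, 4], [0, 4]]
= [[1/4, -1/2], [0, -1/2]]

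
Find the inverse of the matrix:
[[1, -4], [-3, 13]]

For [[a,b],[c,d]], inverse = (1/det)·[[d,-b],[-c,a]]
det = (1)(13) - (-4)(-3) = 13 - 12 = 1
Inverse = [[13, 4], [3, 1]]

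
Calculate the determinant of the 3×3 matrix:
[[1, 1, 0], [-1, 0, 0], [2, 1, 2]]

Expansion along first row:
det = 1·det([[0,0],[1,2]]) - 1·det([[-1,0],[2,2]]) + 0·det([[-1,0],[2,1]])
    = 1·(0·2 - 0·1) - 1·(-1·2 - 0·2) + 0·(-1·1 - 0·2)
    = 1·0 - 1·-2 + 0·-1
    = 0 + 2 + 0 = 2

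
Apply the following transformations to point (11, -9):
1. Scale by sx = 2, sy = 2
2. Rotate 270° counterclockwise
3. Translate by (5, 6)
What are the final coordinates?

Step 1: Scale → (22, -18)
Step 2: Rotate 270° → (-18, -22)
Step 3: Translate → (-13, -16)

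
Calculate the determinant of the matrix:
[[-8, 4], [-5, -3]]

For a 2×2 matrix [[a, b], [c, d]], det = ad - bc
det = (-8)(-3) - (4)(-5) = 24 - -20 = 44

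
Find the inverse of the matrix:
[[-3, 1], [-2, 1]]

For [[a,b],[c,d]], inverse = (1/det)·[[d,-b],[-c,a]]
det = (-3)(1) - (1)(-2) = -3 - -2 = -1
Inverse = (1/-1)·[[1, -1], [2, -3]]
= [[-1, 1], [-2, 3]]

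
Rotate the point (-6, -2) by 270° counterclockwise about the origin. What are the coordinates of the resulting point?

Rotation matrix for 270°: [[cos 270°, -sin 270°], [sin 270°, cos 270°]] = [[0, 1], [-1, 0]]
[[0, 1], [-1, 0]] × [-6, -2]ᵀ = [-2, 6]ᵀ
Result: (-2, 6)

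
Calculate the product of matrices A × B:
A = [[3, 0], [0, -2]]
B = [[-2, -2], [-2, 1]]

Matrix multiplication:
C[0][0] = 3×-2 + 0×-2 = -6
C[0][1] = 3×-2 + 0×1 = -6
C[1][0] = 0×-2 + -2×-2 = 4
C[1][1] = 0×-2 + -2×1 = -2
Result: [[-6, -6], [4, -2]]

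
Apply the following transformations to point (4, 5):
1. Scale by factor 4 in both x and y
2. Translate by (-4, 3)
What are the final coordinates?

Step 1: Scale (4, 5) by 4 → (16, 20)
Step 2: Translate by (-4, 3) → (12, 23)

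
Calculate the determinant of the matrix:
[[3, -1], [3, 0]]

For a 2×2 matrix [[a, b], [c, d]], det = ad - bc
det = (3)(0) - (-1)(3) = 0 - -3 = 3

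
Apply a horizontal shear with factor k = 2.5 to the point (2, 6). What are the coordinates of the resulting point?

Shear matrix for horizontal shear with factor k = 2.5:
[[1, 2.50], [0, 1]]
Result: (2, 6) → (17, 6)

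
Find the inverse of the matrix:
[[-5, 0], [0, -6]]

For [[a,b],[c,d]], inverse = (1/det)·[[d,-b],[-c,a]]
det = (-5)(-6) - (0)(0) = 30 - 0 = 30
Inverse = (1/30)·[[-6, 0], [0, -5]]
= [[-1/5, 0], [0, -1/6]]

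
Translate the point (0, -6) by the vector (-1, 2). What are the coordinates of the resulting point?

Translation by (-1, 2) (homogeneous matrix [[1, 0, -1], [0, 1, 2], [0, 0, 1]]):
x' = 0 + -1 = -1
y' = -6 + 2 = -4
Result: (-1, -4)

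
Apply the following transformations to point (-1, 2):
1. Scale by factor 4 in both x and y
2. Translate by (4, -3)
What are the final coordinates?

Step 1: Scale (-1, 2) by 4 → (-4, 8)
Step 2: Translate by (4, -3) → (0, 5)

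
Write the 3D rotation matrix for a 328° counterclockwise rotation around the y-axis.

Rotation matrix for counterclockwise 328° around y-axis:
cos(328°) = 0.8480, sin(328°) = -0.5299
Result: [[0.8480, 0, -0.5299], [0, 1, 0], [0.5299, 0, 0.8480]]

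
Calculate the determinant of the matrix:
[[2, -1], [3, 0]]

For a 2×2 matrix [[a, b], [c, d]], det = ad - bc
det = (2)(0) - (-1)(3) = 0 - -3 = 3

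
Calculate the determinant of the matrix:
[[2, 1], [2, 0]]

For a 2×2 matrix [[a, b], [c, d]], det = ad - bc
det = (2)(0) - (1)(2) = 0 - 2 = -2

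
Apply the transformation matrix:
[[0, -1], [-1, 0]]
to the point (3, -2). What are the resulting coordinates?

Matrix multiplication:
[[0, -1], [-1, 0]] × [3, -2]ᵀ
= [(0)(3) + (-1)(-2), (-1)(3) + (0)(-2)]ᵀ
= [2, -3]ᵀ
Result: (2, -3)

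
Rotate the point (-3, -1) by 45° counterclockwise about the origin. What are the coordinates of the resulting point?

Rotation matrix for 45°: [[cos 45°, -sin 45°], [sin 45°, cos 45°]] ≈ [[0.707107, -0.707107], [0.707107, 0.707107]]
[[0.707107, -0.707107], [0.707107, 0.707107]] × [-3, -1]ᵀ ≈ [-1.4142, -2.8284]ᵀ
Result: (-1.4142, -2.8284)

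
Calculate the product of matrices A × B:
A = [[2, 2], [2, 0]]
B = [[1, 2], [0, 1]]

Matrix multiplication:
C[0][0] = 2×1 + 2×0 = 2
C[0][1] = 2×2 + 2×1 = 6
C[1][0] = 2×1 + 0×0 = 2
C[1][1] = 2×2 + 0×1 = 4
Result: [[2, 6], [2, 4]]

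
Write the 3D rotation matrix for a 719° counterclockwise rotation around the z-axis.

Rotation matrix for counterclockwise 719° around z-axis:
cos(719°) = 0.9998, sin(719°) = -0.0175
Result: [[0.9998, 0.0175, 0], [-0.0175, 0.9998, 0], [0, 0, 1]]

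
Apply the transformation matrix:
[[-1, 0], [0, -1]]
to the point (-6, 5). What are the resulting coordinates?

Matrix multiplication:
[[-1, 0], [0, -1]] × [-6, 5]ᵀ
= [(-1)(-6) + (0)(5), (0)(-6) + (-1)(5)]ᵀ
= [6, -5]ᵀ
Result: (6, -5)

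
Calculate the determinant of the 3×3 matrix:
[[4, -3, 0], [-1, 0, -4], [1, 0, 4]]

Expansion along first row:
det = 4·det([[0,-4],[0,4]]) - -3·det([[-1,-4],[1,4]]) + 0·det([[-1,0],[1,0]])
    = 4·(0·4 - -4·0) - -3·(-1·4 - -4·1) + 0·(-1·0 - 0·1)
    = 4·0 - -3·0 + 0·0
    = 0 + 0 + 0 = 0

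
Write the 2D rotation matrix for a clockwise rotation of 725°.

Rotation matrix formula: [[cos θ, -sin θ], [sin θ, cos θ]]
A clockwise rotation by 725° is equivalent to a counterclockwise rotation by -725°.
For θ = -725°:
cos(-725°) = 0.9962
sin(-725°) = -0.0872
Result: [[0.9962, 0.0872], [-0.0872, 0.9962]]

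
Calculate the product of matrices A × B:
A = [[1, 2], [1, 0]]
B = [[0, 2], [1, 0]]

Matrix multiplication:
C[0][0] = 1×0 + 2×1 = 2
C[0][1] = 1×2 + 2×0 = 2
C[1][0] = 1×0 + 0×1 = 0
C[1][1] = 1×2 + 0×0 = 2
Result: [[2, 2], [0, 2]]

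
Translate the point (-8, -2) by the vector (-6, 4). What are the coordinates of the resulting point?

Translation by (-6, 4) (homogeneous matrix [[1, 0, -6], [0, 1, 4], [0, 0, 1]]):
x' = -8 + -6 = -14
y' = -2 + 4 = 2
Result: (-14, 2)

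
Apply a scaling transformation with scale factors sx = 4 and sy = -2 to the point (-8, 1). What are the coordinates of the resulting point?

Scaling matrix:
[[4, 0], [0, -2]]
Result: (-8 × 4, 1 × -2) = (-32, -2)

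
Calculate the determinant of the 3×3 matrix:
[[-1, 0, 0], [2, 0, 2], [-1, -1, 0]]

Expansion along first row:
det = -1·det([[0,2],[-1,0]]) - 0·det([[2,2],[-1,0]]) + 0·det([[2,0],[-1,-1]])
    = -1·(0·0 - 2·-1) - 0·(2·0 - 2·-1) + 0·(2·-1 - 0·-1)
    = -1·2 - 0·2 + 0·-2
    = -2 + 0 + 0 = -2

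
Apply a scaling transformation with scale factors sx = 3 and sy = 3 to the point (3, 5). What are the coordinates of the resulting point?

Scaling matrix:
[[3, 0], [0, 3]]
Result: (3 × 3, 5 × 3) = (9, 15)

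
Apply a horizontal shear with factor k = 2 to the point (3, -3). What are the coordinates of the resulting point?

Shear matrix for horizontal shear with factor k = 2:
[[1, 2], [0, 1]]
Result: (3, -3) → (-3, -3)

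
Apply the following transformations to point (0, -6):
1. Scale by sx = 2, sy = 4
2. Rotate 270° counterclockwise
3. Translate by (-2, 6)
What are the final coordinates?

Step 1: Scale → (0, -24)
Step 2: Rotate 270° → (-24, 0)
Step 3: Translate → (-26, 6)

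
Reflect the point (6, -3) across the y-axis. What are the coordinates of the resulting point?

Reflection across y-axis: (6, -3) → (-6, -3)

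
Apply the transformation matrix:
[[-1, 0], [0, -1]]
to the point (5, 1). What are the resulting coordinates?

Matrix multiplication:
[[-1, 0], [0, -1]] × [5, 1]ᵀ
= [(-1)(5) + (0)(1), (0)(5) + (-1)(1)]ᵀ
= [-5, -1]ᵀ
Result: (-5, -1)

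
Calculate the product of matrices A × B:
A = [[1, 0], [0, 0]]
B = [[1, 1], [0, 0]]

Matrix multiplication:
C[0][0] = 1×1 + 0×0 = 1
C[0][1] = 1×1 + 0×0 = 1
C[1][0] = 0×1 + 0×0 = 0
C[1][1] = 0×1 + 0×0 = 0
Result: [[1, 1], [0, 0]]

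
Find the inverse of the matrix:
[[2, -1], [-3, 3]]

For [[a,b],[c,d]], inverse = (1/det)·[[d,-b],[-c,a]]
det = (2)(3) - (-1)(-3) = 6 - 3 = 3
Inverse = (1/3)·[[3, 1], [3, 2]]
= [[1, 1/3], [1, 2/3]]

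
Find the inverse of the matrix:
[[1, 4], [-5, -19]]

For [[a,b],[c,d]], inverse = (1/det)·[[d,-b],[-c,a]]
det = (1)(-19) - (4)(-5) = -19 - -20 = 1
Inverse = [[-19, -4], [5, 1]]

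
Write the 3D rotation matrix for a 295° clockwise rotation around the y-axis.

Rotation matrix for clockwise 295° around y-axis:
A clockwise rotation by 295° is a counterclockwise rotation by -295°.
cos(-295°) = 0.4226, sin(-295°) = 0.9063
Result: [[0.4226, 0, 0.9063], [0, 1, 0], [-0.9063, 0, 0.4226]]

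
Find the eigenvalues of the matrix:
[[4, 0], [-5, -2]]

Characteristic equation: det(A - λI) = 0
λ² - (trace)λ + (det) = 0
trace = 4 + -2 = 2, det = (4)(-2) - (0)(-5) = -8
λ² - (2)λ + (-8) = 0
λ = (2 ± √((2)² - 4·(-8))) / 2 = (2 ± √36) / 2
Solving: λ = -2, 4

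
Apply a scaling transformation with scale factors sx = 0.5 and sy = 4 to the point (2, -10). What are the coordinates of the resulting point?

Scaling matrix:
[[0.50, 0], [0, 4]]
Result: (2 × 0.5, -10 × 4) = (1, -40)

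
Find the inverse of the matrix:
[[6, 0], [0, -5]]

For [[a,b],[c,d]], inverse = (1/det)·[[d,-b],[-c,a]]
det = (6)(-5) - (0)(0) = -30 - 0 = -30
Inverse = (1/-30)·[[-5, 0], [0, 6]]
= [[1/6, 0], [0, -1/5]]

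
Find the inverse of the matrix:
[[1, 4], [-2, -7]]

For [[a,b],[c,d]], inverse = (1/det)·[[d,-b],[-c,a]]
det = (1)(-7) - (4)(-2) = -7 - -8 = 1
Inverse = [[-7, -4], [2, 1]]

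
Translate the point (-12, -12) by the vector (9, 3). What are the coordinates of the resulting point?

Translation by (9, 3) (homogeneous matrix [[1, 0, 9], [0, 1, 3], [0, 0, 1]]):
x' = -12 + 9 = -3
y' = -12 + 3 = -9
Result: (-3, -9)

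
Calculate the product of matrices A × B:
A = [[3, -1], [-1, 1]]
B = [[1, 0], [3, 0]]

Matrix multiplication:
C[0][0] = 3×1 + -1×3 = 0
C[0][1] = 3×0 + -1×0 = 0
C[1][0] = -1×1 + 1×3 = 2
C[1][1] = -1×0 + 1×0 = 0
Result: [[0, 0], [2, 0]]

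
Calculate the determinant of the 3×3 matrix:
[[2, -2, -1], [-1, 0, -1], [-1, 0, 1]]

Expansion along first row:
det = 2·det([[0,-1],[0,1]]) - -2·det([[-1,-1],[-1,1]]) + -1·det([[-1,0],[-1,0]])
    = 2·(0·1 - -1·0) - -2·(-1·1 - -1·-1) + -1·(-1·0 - 0·-1)
    = 2·0 - -2·-2 + -1·0
    = 0 + -4 + 0 = -4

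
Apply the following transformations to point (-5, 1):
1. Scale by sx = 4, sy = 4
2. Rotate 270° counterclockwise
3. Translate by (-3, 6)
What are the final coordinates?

Step 1: Scale → (-20, 4)
Step 2: Rotate 270° → (4, 20)
Step 3: Translate → (1, 26)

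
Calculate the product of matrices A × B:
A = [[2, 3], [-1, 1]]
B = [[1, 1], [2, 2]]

Matrix multiplication:
C[0][0] = 2×1 + 3×2 = 8
C[0][1] = 2×1 + 3×2 = 8
C[1][0] = -1×1 + 1×2 = 1
C[1][1] = -1×1 + 1×2 = 1
Result: [[8, 8], [1, 1]]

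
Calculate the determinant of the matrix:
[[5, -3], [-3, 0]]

For a 2×2 matrix [[a, b], [c, d]], det = ad - bc
det = (5)(0) - (-3)(-3) = 0 - 9 = -9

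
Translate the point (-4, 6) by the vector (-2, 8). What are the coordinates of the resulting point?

Translation by (-2, 8) (homogeneous matrix [[1, 0, -2], [0, 1, 8], [0, 0, 1]]):
x' = -4 + -2 = -6
y' = 6 + 8 = 14
Result: (-6, 14)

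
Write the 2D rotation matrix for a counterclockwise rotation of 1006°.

Rotation matrix formula: [[cos θ, -sin θ], [sin θ, cos θ]]
For θ = 1006°:
cos(1006°) = 0.2756
sin(1006°) = -0.9613
Result: [[0.2756, 0.9613], [-0.9613, 0.2756]]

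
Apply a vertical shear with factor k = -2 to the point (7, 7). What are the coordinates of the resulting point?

Shear matrix for vertical shear with factor k = -2:
[[1, 0], [-2, 1]]
Result: (7, 7) → (7, -7)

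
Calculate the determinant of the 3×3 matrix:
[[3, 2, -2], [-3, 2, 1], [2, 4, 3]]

Expansion along first row:
det = 3·det([[2,1],[4,3]]) - 2·det([[-3,1],[2,3]]) + -2·det([[-3,2],[2,4]])
    = 3·(2·3 - 1·4) - 2·(-3·3 - 1·2) + -2·(-3·4 - 2·2)
    = 3·2 - 2·-11 + -2·-16
    = 6 + 22 + 32 = 60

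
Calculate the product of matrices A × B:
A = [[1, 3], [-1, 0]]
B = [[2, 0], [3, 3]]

Matrix multiplication:
C[0][0] = 1×2 + 3×3 = 11
C[0][1] = 1×0 + 3×3 = 9
C[1][0] = -1×2 + 0×3 = -2
C[1][1] = -1×0 + 0×3 = 0
Result: [[11, 9], [-2, 0]]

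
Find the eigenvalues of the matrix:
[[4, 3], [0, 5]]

Characteristic equation: det(A - λI) = 0
λ² - (trace)λ + (det) = 0
trace = 4 + 5 = 9, det = (4)(5) - (3)(0) = 20
λ² - (9)λ + (20) = 0
λ = (9 ± √((9)² - 4·(20))) / 2 = (9 ± √1) / 2
Solving: λ = 4, 5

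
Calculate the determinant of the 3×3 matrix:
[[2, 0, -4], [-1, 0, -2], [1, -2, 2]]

Expansion along first row:
det = 2·det([[0,-2],[-2,2]]) - 0·det([[-1,-2],[1,2]]) + -4·det([[-1,0],[1,-2]])
    = 2·(0·2 - -2·-2) - 0·(-1·2 - -2·1) + -4·(-1·-2 - 0·1)
    = 2·-4 - 0·0 + -4·2
    = -8 + 0 + -8 = -16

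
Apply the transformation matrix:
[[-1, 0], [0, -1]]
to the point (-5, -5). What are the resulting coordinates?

Matrix multiplication:
[[-1, 0], [0, -1]] × [-5, -5]ᵀ
= [(-1)(-5) + (0)(-5), (0)(-5) + (-1)(-5)]ᵀ
= [5, 5]ᵀ
Result: (5, 5)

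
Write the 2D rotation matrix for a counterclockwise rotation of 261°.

Rotation matrix formula: [[cos θ, -sin θ], [sin θ, cos θ]]
For θ = 261°:
cos(261°) = -0.1564
sin(261°) = -0.9877
Result: [[-0.1564, 0.9877], [-0.9877, -0.1564]]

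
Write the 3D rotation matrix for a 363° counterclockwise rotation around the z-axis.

Rotation matrix for counterclockwise 363° around z-axis:
cos(363°) = 0.9986, sin(363°) = 0.0523
Result: [[0.9986, -0.0523, 0], [0.0523, 0.9986, 0], [0, 0, 1]]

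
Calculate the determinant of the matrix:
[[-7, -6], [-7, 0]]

For a 2×2 matrix [[a, b], [c, d]], det = ad - bc
det = (-7)(0) - (-6)(-7) = 0 - 42 = -42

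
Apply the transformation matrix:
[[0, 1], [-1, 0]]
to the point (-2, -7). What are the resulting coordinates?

Matrix multiplication:
[[0, 1], [-1, 0]] × [-2, -7]ᵀ
= [(0)(-2) + (1)(-7), (-1)(-2) + (0)(-7)]ᵀ
= [-7, 2]ᵀ
Result: (-7, 2)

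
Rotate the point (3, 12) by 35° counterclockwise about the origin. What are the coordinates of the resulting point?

Rotation matrix for 35°: [[cos 35°, -sin 35°], [sin 35°, cos 35°]] ≈ [[0.819152, -0.573576], [0.573576, 0.819152]]
[[0.819152, -0.573576], [0.573576, 0.819152]] × [3, 12]ᵀ ≈ [-4.4255, 11.5506]ᵀ
Result: (-4.4255, 11.5506)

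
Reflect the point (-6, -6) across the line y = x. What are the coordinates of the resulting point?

Reflection across line y = x: (-6, -6) → (-6, -6)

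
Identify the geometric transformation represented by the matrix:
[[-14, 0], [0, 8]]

This matrix represents: non-uniform scaling by sx = -14, sy = 8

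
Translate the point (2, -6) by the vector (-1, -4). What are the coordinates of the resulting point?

Translation by (-1, -4) (homogeneous matrix [[1, 0, -1], [0, 1, -4], [0, 0, 1]]):
x' = 2 + -1 = 1
y' = -6 + -4 = -10
Result: (1, -10)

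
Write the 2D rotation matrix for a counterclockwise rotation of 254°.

Rotation matrix formula: [[cos θ, -sin θ], [sin θ, cos θ]]
For θ = 254°:
cos(254°) = -0.2756
sin(254°) = -0.9613
Result: [[-0.2756, 0.9613], [-0.9613, -0.2756]]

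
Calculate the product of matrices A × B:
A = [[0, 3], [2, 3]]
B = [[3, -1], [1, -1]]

Matrix multiplication:
C[0][0] = 0×3 + 3×1 = 3
C[0][1] = 0×-1 + 3×-1 = -3
C[1][0] = 2×3 + 3×1 = 9
C[1][1] = 2×-1 + 3×-1 = -5
Result: [[3, -3], [9, -5]]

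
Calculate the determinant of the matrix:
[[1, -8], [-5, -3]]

For a 2×2 matrix [[a, b], [c, d]], det = ad - bc
det = (1)(-3) - (-8)(-5) = -3 - 40 = -43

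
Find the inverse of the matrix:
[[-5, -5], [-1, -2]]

For [[a,b],[c,d]], inverse = (1/det)·[[d,-b],[-c,a]]
det = (-5)(-2) - (-5)(-1) = 10 - 5 = 5
Inverse = (1/5)·[[-2, 5], [1, -5]]
= [[-2/5, 1], [1/5, -1]]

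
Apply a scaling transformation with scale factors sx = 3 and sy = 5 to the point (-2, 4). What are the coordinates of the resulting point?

Scaling matrix:
[[3, 0], [0, 5]]
Result: (-2 × 3, 4 × 5) = (-6, 20)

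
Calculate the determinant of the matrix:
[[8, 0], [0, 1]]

For a 2×2 matrix [[a, b], [c, d]], det = ad - bc
det = (8)(1) - (0)(0) = 8 - 0 = 8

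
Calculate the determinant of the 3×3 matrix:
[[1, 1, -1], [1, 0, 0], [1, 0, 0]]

Expansion along first row:
det = 1·det([[0,0],[0,0]]) - 1·det([[1,0],[1,0]]) + -1·det([[1,0],[1,0]])
    = 1·(0·0 - 0·0) - 1·(1·0 - 0·1) + -1·(1·0 - 0·1)
    = 1·0 - 1·0 + -1·0
    = 0 + 0 + 0 = 0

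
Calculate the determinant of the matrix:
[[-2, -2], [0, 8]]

For a 2×2 matrix [[a, b], [c, d]], det = ad - bc
det = (-2)(8) - (-2)(0) = -16 - 0 = -16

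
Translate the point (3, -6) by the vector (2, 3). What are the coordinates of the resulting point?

Translation by (2, 3) (homogeneous matrix [[1, 0, 2], [0, 1, 3], [0, 0, 1]]):
x' = 3 + 2 = 5
y' = -6 + 3 = -3
Result: (5, -3)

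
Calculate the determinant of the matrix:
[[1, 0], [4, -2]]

For a 2×2 matrix [[a, b], [c, d]], det = ad - bc
det = (1)(-2) - (0)(4) = -2 - 0 = -2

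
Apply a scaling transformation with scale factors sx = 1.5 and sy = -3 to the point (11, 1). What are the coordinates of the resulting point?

Scaling matrix:
[[1.50, 0], [0, -3]]
Result: (11 × 1.5, 1 × -3) = (16.5, -3)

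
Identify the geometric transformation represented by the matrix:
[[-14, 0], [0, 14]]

This matrix represents: non-uniform scaling by sx = -14, sy = 14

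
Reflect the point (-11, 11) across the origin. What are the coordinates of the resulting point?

Reflection across origin: (-11, 11) → (11, -11)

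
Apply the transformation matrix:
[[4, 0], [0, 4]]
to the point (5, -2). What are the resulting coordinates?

Matrix multiplication:
[[4, 0], [0, 4]] × [5, -2]ᵀ
= [(4)(5) + (0)(-2), (0)(5) + (4)(-2)]ᵀ
= [20, -8]ᵀ
Result: (20, -8)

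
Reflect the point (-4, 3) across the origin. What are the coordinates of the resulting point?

Reflection across origin: (-4, 3) → (4, -3)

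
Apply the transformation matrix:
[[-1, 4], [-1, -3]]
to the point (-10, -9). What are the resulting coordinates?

Matrix multiplication:
[[-1, 4], [-1, -3]] × [-10, -9]ᵀ
= [(-1)(-10) + (4)(-9), (-1)(-10) + (-3)(-9)]ᵀ
= [-26, 37]ᵀ
Result: (-26, 37)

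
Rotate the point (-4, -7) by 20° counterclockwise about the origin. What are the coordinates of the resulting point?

Rotation matrix for 20°: [[cos 20°, -sin 20°], [sin 20°, cos 20°]] ≈ [[0.939693, -0.342020], [0.342020, 0.939693]]
[[0.939693, -0.342020], [0.342020, 0.939693]] × [-4, -7]ᵀ ≈ [-1.3646, -7.9459]ᵀ
Result: (-1.3646, -7.9459)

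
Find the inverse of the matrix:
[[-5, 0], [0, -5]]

For [[a,b],[c,d]], inverse = (1/det)·[[d,-b],[-c,a]]
det = (-5)(-5) - (0)(0) = 25 - 0 = 25
Inverse = (1/25)·[[-5, 0], [0, -5]]
= [[-1/5, 0], [0, -1/5]]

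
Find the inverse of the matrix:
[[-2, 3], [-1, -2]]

For [[a,b],[c,d]], inverse = (1/det)·[[d,-b],[-c,a]]
det = (-2)(-2) - (3)(-1) = 4 - -3 = 7
Inverse = (1/7)·[[-2, -3], [1, -2]]
= [[-2/7, -3/7], [1/7, -2/7]]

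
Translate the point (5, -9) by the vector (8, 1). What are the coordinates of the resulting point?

Translation by (8, 1) (homogeneous matrix [[1, 0, 8], [0, 1, 1], [0, 0, 1]]):
x' = 5 + 8 = 13
y' = -9 + 1 = -8
Result: (13, -8)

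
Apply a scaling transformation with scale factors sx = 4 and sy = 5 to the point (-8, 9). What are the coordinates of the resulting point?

Scaling matrix:
[[4, 0], [0, 5]]
Result: (-8 × 4, 9 × 5) = (-32, 45)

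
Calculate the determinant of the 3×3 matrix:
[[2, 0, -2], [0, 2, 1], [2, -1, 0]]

Expansion along first row:
det = 2·det([[2,1],[-1,0]]) - 0·det([[0,1],[2,0]]) + -2·det([[0,2],[2,-1]])
    = 2·(2·0 - 1·-1) - 0·(0·0 - 1·2) + -2·(0·-1 - 2·2)
    = 2·1 - 0·-2 + -2·-4
    = 2 + 0 + 8 = 10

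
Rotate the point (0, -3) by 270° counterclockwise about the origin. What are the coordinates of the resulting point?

Rotation matrix for 270°: [[cos 270°, -sin 270°], [sin 270°, cos 270°]] = [[0, 1], [-1, 0]]
[[0, 1], [-1, 0]] × [0, -3]ᵀ = [-3, 0]ᵀ
Result: (-3, 0)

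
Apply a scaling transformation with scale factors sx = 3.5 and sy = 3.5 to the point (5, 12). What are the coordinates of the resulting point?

Scaling matrix:
[[3.50, 0], [0, 3.50]]
Result: (5 × 3.5, 12 × 3.5) = (17.5, 42)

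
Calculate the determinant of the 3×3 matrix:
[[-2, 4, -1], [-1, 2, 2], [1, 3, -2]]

Expansion along first row:
det = -2·det([[2,2],[3,-2]]) - 4·det([[-1,2],[1,-2]]) + -1·det([[-1,2],[1,3]])
    = -2·(2·-2 - 2·3) - 4·(-1·-2 - 2·1) + -1·(-1·3 - 2·1)
    = -2·-10 - 4·0 + -1·-5
    = 20 + 0 + 5 = 25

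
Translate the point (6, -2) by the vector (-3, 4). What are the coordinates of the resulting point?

Translation by (-3, 4) (homogeneous matrix [[1, 0, -3], [0, 1, 4], [0, 0, 1]]):
x' = 6 + -3 = 3
y' = -2 + 4 = 2
Result: (3, 2)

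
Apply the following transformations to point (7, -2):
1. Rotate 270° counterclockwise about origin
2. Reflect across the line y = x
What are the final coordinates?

Step 1: Rotate 270° → (-2, -7)
Step 2: Reflect across line y = x → (-7, -2)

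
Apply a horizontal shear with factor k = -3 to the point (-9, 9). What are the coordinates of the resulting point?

Shear matrix for horizontal shear with factor k = -3:
[[1, -3], [0, 1]]
Result: (-9, 9) → (-36, 9)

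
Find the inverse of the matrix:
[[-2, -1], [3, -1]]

For [[a,b],[c,d]], inverse = (1/det)·[[d,-b],[-c,a]]
det = (-2)(-1) - (-1)(3) = 2 - -3 = 5
Inverse = (1/5)·[[-1, 1], [-3, -2]]
= [[-1/5, 1/5], [-3/5, -2/5]]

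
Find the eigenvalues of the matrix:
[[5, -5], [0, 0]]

Characteristic equation: det(A - λI) = 0
λ² - (trace)λ + (det) = 0
trace = 5 + 0 = 5, det = (5)(0) - (-5)(0) = 0
λ² - (5)λ + (0) = 0
λ = (5 ± √((5)² - 4·(0))) / 2 = (5 ± √25) / 2
Solving: λ = 0, 5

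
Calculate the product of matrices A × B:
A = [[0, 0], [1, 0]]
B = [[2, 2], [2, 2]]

Matrix multiplication:
C[0][0] = 0×2 + 0×2 = 0
C[0][1] = 0×2 + 0×2 = 0
C[1][0] = 1×2 + 0×2 = 2
C[1][1] = 1×2 + 0×2 = 2
Result: [[0, 0], [2, 2]]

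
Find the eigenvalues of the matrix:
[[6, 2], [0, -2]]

Characteristic equation: det(A - λI) = 0
λ² - (trace)λ + (det) = 0
trace = 6 + -2 = 4, det = (6)(-2) - (2)(0) = -12
λ² - (4)λ + (-12) = 0
λ = (4 ± √((4)² - 4·(-12))) / 2 = (4 ± √64) / 2
Solving: λ = -2, 6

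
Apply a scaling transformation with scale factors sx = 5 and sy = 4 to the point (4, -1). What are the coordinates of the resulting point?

Scaling matrix:
[[5, 0], [0, 4]]
Result: (4 × 5, -1 × 4) = (20, -4)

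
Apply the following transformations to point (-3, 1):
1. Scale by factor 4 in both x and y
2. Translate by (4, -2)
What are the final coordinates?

Step 1: Scale (-3, 1) by 4 → (-12, 4)
Step 2: Translate by (4, -2) → (-8, 2)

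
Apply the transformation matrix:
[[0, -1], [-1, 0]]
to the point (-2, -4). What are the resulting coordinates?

Matrix multiplication:
[[0, -1], [-1, 0]] × [-2, -4]ᵀ
= [(0)(-2) + (-1)(-4), (-1)(-2) + (0)(-4)]ᵀ
= [4, 2]ᵀ
Result: (4, 2)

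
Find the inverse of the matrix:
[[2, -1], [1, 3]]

For [[a,b],[c,d]], inverse = (1/det)·[[d,-b],[-c,a]]
det = (2)(3) - (-1)(1) = 6 - -1 = 7
Inverse = (1/7)·[[3, 1], [-1, 2]]
= [[3/7, 1/7], [-1/7, 2/7]]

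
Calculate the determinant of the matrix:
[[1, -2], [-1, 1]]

For a 2×2 matrix [[a, b], [c, d]], det = ad - bc
det = (1)(1) - (-2)(-1) = 1 - 2 = -1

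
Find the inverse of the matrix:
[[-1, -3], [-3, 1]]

For [[a,b],[c,d]], inverse = (1/det)·[[d,-b],[-c,a]]
det = (-1)(1) - (-3)(-3) = -1 - 9 = -10
Inverse = (1/-10)·[[1, 3], [3, -1]]
= [[-1/10, -3/10], [-3/10, 1/10]]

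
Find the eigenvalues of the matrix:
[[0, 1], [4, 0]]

Characteristic equation: det(A - λI) = 0
λ² - (trace)λ + (det) = 0
trace = 0 + 0 = 0, det = (0)(0) - (1)(4) = -4
λ² - (0)λ + (-4) = 0
λ = (0 ± √((0)² - 4·(-4))) / 2 = (0 ± √16) / 2
Solving: λ = -2, 2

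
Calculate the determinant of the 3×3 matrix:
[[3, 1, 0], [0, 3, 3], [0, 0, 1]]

Expansion along first row:
det = 3·det([[3,3],[0,1]]) - 1·det([[0,3],[0,1]]) + 0·det([[0,3],[0,0]])
    = 3·(3·1 - 3·0) - 1·(0·1 - 3·0) + 0·(0·0 - 3·0)
    = 3·3 - 1·0 + 0·0
    = 9 + 0 + 0 = 9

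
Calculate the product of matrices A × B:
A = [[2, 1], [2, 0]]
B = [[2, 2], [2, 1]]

Matrix multiplication:
C[0][0] = 2×2 + 1×2 = 6
C[0][1] = 2×2 + 1×1 = 5
C[1][0] = 2×2 + 0×2 = 4
C[1][1] = 2×2 + 0×1 = 4
Result: [[6, 5], [4, 4]]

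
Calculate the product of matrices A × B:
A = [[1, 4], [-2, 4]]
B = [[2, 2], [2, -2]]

Matrix multiplication:
C[0][0] = 1×2 + 4×2 = 10
C[0][1] = 1×2 + 4×-2 = -6
C[1][0] = -2×2 + 4×2 = 4
C[1][1] = -2×2 + 4×-2 = -12
Result: [[10, -6], [4, -12]]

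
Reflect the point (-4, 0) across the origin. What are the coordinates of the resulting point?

Reflection across origin: (-4, 0) → (4, 0)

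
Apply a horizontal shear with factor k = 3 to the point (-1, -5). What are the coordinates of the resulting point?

Shear matrix for horizontal shear with factor k = 3:
[[1, 3], [0, 1]]
Result: (-1, -5) → (-16, -5)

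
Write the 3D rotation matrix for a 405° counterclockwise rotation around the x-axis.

Rotation matrix for counterclockwise 405° around x-axis:
cos(405°) = √2/2, sin(405°) = √2/2
Result: [[1, 0, 0], [0, √2/2, -√2/2], [0, √2/2, √2/2]]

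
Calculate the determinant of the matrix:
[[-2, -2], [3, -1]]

For a 2×2 matrix [[a, b], [c, d]], det = ad - bc
det = (-2)(-1) - (-2)(3) = 2 - -6 = 8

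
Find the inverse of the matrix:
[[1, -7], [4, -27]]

For [[a,b],[c,d]], inverse = (1/det)·[[d,-b],[-c,a]]
det = (1)(-27) - (-7)(4) = -27 - -28 = 1
Inverse = [[-27, 7], [-4, 1]]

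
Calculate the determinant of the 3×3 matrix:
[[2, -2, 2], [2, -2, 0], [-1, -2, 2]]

Expansion along first row:
det = 2·det([[-2,0],[-2,2]]) - -2·det([[2,0],[-1,2]]) + 2·det([[2,-2],[-1,-2]])
    = 2·(-2·2 - 0·-2) - -2·(2·2 - 0·-1) + 2·(2·-2 - -2·-1)
    = 2·-4 - -2·4 + 2·-6
    = -8 + 8 + -12 = -12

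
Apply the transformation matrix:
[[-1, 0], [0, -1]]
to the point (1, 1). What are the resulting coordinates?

Matrix multiplication:
[[-1, 0], [0, -1]] × [1, 1]ᵀ
= [(-1)(1) + (0)(1), (0)(1) + (-1)(1)]ᵀ
= [-1, -1]ᵀ
Result: (-1, -1)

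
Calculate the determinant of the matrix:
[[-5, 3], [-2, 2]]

For a 2×2 matrix [[a, b], [c, d]], det = ad - bc
det = (-5)(2) - (3)(-2) = -10 - -6 = -4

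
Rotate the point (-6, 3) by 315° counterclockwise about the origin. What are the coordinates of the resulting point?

Rotation matrix for 315°: [[cos 315°, -sin 315°], [sin 315°, cos 315°]] ≈ [[0.707107, 0.707107], [-0.707107, 0.707107]]
[[0.707107, 0.707107], [-0.707107, 0.707107]] × [-6, 3]ᵀ ≈ [-2.1213, 6.3640]ᵀ
Result: (-2.1213, 6.3640)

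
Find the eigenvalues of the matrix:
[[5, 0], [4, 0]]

Characteristic equation: det(A - λI) = 0
λ² - (trace)λ + (det) = 0
trace = 5 + 0 = 5, det = (5)(0) - (0)(4) = 0
λ² - (5)λ + (0) = 0
λ = (5 ± √((5)² - 4·(0))) / 2 = (5 ± √25) / 2
Solving: λ = 0, 5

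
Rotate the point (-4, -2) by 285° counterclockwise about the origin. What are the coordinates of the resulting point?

Rotation matrix for 285°: [[cos 285°, -sin 285°], [sin 285°, cos 285°]] ≈ [[0.258819, 0.965926], [-0.965926, 0.258819]]
[[0.258819, 0.965926], [-0.965926, 0.258819]] × [-4, -2]ᵀ ≈ [-2.9671, 3.3461]ᵀ
Result: (-2.9671, 3.3461)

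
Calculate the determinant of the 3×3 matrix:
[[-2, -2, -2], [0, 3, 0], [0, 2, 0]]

Expansion along first row:
det = -2·det([[3,0],[2,0]]) - -2·det([[0,0],[0,0]]) + -2·det([[0,3],[0,2]])
    = -2·(3·0 - 0·2) - -2·(0·0 - 0·0) + -2·(0·2 - 3·0)
    = -2·0 - -2·0 + -2·0
    = 0 + 0 + 0 = 0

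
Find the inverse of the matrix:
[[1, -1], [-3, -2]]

For [[a,b],[c,d]], inverse = (1/det)·[[d,-b],[-c,a]]
det = (1)(-2) - (-1)(-3) = -2 - 3 = -5
Inverse = (1/-5)·[[-2, 1], [3, 1]]
= [[2/5, -1/5], [-3/5, -1/5]]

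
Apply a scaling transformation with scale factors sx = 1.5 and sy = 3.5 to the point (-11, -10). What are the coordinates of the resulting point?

Scaling matrix:
[[1.50, 0], [0, 3.50]]
Result: (-11 × 1.5, -10 × 3.5) = (-16.5, -35)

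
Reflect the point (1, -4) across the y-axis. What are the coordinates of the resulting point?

Reflection across y-axis: (1, -4) → (-1, -4)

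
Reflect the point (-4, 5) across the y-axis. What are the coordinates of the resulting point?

Reflection across y-axis: (-4, 5) → (4, 5)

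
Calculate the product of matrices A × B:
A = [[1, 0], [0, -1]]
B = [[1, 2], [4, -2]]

Matrix multiplication:
C[0][0] = 1×1 + 0×4 = 1
C[0][1] = 1×2 + 0×-2 = 2
C[1][0] = 0×1 + -1×4 = -4
C[1][1] = 0×2 + -1×-2 = 2
Result: [[1, 2], [-4, 2]]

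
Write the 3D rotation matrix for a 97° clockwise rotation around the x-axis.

Rotation matrix for clockwise 97° around x-axis:
A clockwise rotation by 97° is a counterclockwise rotation by -97°.
cos(-97°) = -0.1219, sin(-97°) = -0.9925
Result: [[1, 0, 0], [0, -0.1219, 0.9925], [0, -0.9925, -0.1219]]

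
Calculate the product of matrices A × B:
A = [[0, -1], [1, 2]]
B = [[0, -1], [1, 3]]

Matrix multiplication:
C[0][0] = 0×0 + -1×1 = -1
C[0][1] = 0×-1 + -1×3 = -3
C[1][0] = 1×0 + 2×1 = 2
C[1][1] = 1×-1 + 2×3 = 5
Result: [[-1, -3], [2, 5]]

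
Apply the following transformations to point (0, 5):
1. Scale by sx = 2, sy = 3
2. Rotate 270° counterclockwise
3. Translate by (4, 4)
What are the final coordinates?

Step 1: Scale → (0, 15)
Step 2: Rotate 270° → (15, 0)
Step 3: Translate → (19, 4)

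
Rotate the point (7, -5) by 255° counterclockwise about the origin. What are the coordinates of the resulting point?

Rotation matrix for 255°: [[cos 255°, -sin 255°], [sin 255°, cos 255°]] ≈ [[-0.258819, 0.965926], [-0.965926, -0.258819]]
[[-0.258819, 0.965926], [-0.965926, -0.258819]] × [7, -5]ᵀ ≈ [-6.6414, -5.4674]ᵀ
Result: (-6.6414, -5.4674)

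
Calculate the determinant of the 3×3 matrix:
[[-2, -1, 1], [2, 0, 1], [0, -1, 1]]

Expansion along first row:
det = -2·det([[0,1],[-1,1]]) - -1·det([[2,1],[0,1]]) + 1·det([[2,0],[0,-1]])
    = -2·(0·1 - 1·-1) - -1·(2·1 - 1·0) + 1·(2·-1 - 0·0)
    = -2·1 - -1·2 + 1·-2
    = -2 + 2 + -2 = -2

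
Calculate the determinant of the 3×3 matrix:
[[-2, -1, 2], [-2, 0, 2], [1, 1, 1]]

Expansion along first row:
det = -2·det([[0,2],[1,1]]) - -1·det([[-2,2],[1,1]]) + 2·det([[-2,0],[1,1]])
    = -2·(0·1 - 2·1) - -1·(-2·1 - 2·1) + 2·(-2·1 - 0·1)
    = -2·-2 - -1·-4 + 2·-2
    = 4 + -4 + -4 = -4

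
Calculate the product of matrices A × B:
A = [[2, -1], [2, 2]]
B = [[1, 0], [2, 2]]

Matrix multiplication:
C[0][0] = 2×1 + -1×2 = 0
C[0][1] = 2×0 + -1×2 = -2
C[1][0] = 2×1 + 2×2 = 6
C[1][1] = 2×0 + 2×2 = 4
Result: [[0, -2], [6, 4]]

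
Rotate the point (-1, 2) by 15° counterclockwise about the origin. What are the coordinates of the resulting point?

Rotation matrix for 15°: [[cos 15°, -sin 15°], [sin 15°, cos 15°]] ≈ [[0.965926, -0.258819], [0.258819, 0.965926]]
[[0.965926, -0.258819], [0.258819, 0.965926]] × [-1, 2]ᵀ ≈ [-1.4836, 1.6730]ᵀ
Result: (-1.4836, 1.6730)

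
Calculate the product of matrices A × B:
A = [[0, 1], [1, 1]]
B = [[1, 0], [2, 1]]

Matrix multiplication:
C[0][0] = 0×1 + 1×2 = 2
C[0][1] = 0×0 + 1×1 = 1
C[1][0] = 1×1 + 1×2 = 3
C[1][1] = 1×0 + 1×1 = 1
Result: [[2, 1], [3, 1]]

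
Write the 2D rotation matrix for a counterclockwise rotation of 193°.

Rotation matrix formula: [[cos θ, -sin θ], [sin θ, cos θ]]
For θ = 193°:
cos(193°) = -0.9744
sin(193°) = -0.2250
Result: [[-0.9744, 0.2250], [-0.2250, -0.9744]]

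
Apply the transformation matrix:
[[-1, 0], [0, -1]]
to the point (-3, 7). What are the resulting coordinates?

Matrix multiplication:
[[-1, 0], [0, -1]] × [-3, 7]ᵀ
= [(-1)(-3) + (0)(7), (0)(-3) + (-1)(7)]ᵀ
= [3, -7]ᵀ
Result: (3, -7)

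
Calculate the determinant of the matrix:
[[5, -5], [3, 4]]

For a 2×2 matrix [[a, b], [c, d]], det = ad - bc
det = (5)(4) - (-5)(3) = 20 - -15 = 35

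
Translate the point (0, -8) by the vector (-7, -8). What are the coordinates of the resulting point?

Translation by (-7, -8) (homogeneous matrix [[1, 0, -7], [0, 1, -8], [0, 0, 1]]):
x' = 0 + -7 = -7
y' = -8 + -8 = -16
Result: (-7, -16)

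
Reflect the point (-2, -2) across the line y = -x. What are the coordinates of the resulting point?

Reflection across line y = -x: (-2, -2) → (2, 2)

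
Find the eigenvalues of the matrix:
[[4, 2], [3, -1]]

Characteristic equation: det(A - λI) = 0
λ² - (trace)λ + (det) = 0
trace = 4 + -1 = 3, det = (4)(-1) - (2)(3) = -10
λ² - (3)λ + (-10) = 0
λ = (3 ± √((3)² - 4·(-10))) / 2 = (3 ± √49) / 2
Solving: λ = -2, 5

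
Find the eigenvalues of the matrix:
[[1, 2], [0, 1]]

Characteristic equation: det(A - λI) = 0
λ² - (trace)λ + (det) = 0
trace = 1 + 1 = 2, det = (1)(1) - (2)(0) = 1
λ² - (2)λ + (1) = 0
λ = (2 ± √((2)² - 4·(1))) / 2 = (2 ± √0) / 2
Solving: λ = 1, 1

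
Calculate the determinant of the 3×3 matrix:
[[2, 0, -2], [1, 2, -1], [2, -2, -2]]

Expansion along first row:
det = 2·det([[2,-1],[-2,-2]]) - 0·det([[1,-1],[2,-2]]) + -2·det([[1,2],[2,-2]])
    = 2·(2·-2 - -1·-2) - 0·(1·-2 - -1·2) + -2·(1·-2 - 2·2)
    = 2·-6 - 0·0 + -2·-6
    = -12 + 0 + 12 = 0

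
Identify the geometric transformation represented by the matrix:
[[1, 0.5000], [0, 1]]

This matrix represents: horizontal shear with factor 0.5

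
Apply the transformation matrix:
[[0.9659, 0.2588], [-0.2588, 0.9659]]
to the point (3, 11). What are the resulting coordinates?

Matrix multiplication:
[[0.9659, 0.2588], [-0.2588, 0.9659]] × [3, 11]ᵀ
= [(0.9659)(3) + (0.2588)(11), (-0.2588)(3) + (0.9659)(11)]ᵀ
= [5.7445, 9.8485]ᵀ
Result: (5.7445, 9.8485)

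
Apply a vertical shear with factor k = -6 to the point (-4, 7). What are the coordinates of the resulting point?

Shear matrix for vertical shear with factor k = -6:
[[1, 0], [-6, 1]]
Result: (-4, 7) → (-4, 31)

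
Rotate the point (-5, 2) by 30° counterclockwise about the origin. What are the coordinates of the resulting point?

Rotation matrix for 30°: [[cos 30°, -sin 30°], [sin 30°, cos 30°]] ≈ [[0.866025, -0.500000], [0.500000, 0.866025]]
[[0.866025, -0.500000], [0.500000, 0.866025]] × [-5, 2]ᵀ ≈ [-5.3301, -0.7679]ᵀ
Result: (-5.3301, -0.7679)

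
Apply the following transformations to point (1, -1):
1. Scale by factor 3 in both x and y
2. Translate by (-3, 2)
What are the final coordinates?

Step 1: Scale (1, -1) by 3 → (3, -3)
Step 2: Translate by (-3, 2) → (0, -1)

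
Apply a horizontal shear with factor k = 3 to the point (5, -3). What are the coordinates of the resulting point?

Shear matrix for horizontal shear with factor k = 3:
[[1, 3], [0, 1]]
Result: (5, -3) → (-4, -3)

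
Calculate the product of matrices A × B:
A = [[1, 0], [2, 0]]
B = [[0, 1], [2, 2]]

Matrix multiplication:
C[0][0] = 1×0 + 0×2 = 0
C[0][1] = 1×1 + 0×2 = 1
C[1][0] = 2×0 + 0×2 = 0
C[1][1] = 2×1 + 0×2 = 2
Result: [[0, 1], [0, 2]]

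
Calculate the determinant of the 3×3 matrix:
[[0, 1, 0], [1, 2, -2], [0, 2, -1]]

Expansion along first row:
det = 0·det([[2,-2],[2,-1]]) - 1·det([[1,-2],[0,-1]]) + 0·det([[1,2],[0,2]])
    = 0·(2·-1 - -2·2) - 1·(1·-1 - -2·0) + 0·(1·2 - 2·0)
    = 0·2 - 1·-1 + 0·2
    = 0 + 1 + 0 = 1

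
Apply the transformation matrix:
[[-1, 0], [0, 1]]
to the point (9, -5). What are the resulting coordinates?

Matrix multiplication:
[[-1, 0], [0, 1]] × [9, -5]ᵀ
= [(-1)(9) + (0)(-5), (0)(9) + (1)(-5)]ᵀ
= [-9, -5]ᵀ
Result: (-9, -5)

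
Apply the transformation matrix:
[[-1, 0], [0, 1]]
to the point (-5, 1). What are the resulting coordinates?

Matrix multiplication:
[[-1, 0], [0, 1]] × [-5, 1]ᵀ
= [(-1)(-5) + (0)(1), (0)(-5) + (1)(1)]ᵀ
= [5, 1]ᵀ
Result: (5, 1)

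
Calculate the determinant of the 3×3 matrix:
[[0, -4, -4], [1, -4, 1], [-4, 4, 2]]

Expansion along first row:
det = 0·det([[-4,1],[4,2]]) - -4·det([[1,1],[-4,2]]) + -4·det([[1,-4],[-4,4]])
    = 0·(-4·2 - 1·4) - -4·(1·2 - 1·-4) + -4·(1·4 - -4·-4)
    = 0·-12 - -4·6 + -4·-12
    = 0 + 24 + 48 = 72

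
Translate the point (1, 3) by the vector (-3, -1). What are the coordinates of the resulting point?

Translation by (-3, -1) (homogeneous matrix [[1, 0, -3], [0, 1, -1], [0, 0, 1]]):
x' = 1 + -3 = -2
y' = 3 + -1 = 2
Result: (-2, 2)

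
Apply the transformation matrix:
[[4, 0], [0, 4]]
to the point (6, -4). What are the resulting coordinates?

Matrix multiplication:
[[4, 0], [0, 4]] × [6, -4]ᵀ
= [(4)(6) + (0)(-4), (0)(6) + (4)(-4)]ᵀ
= [24, -16]ᵀ
Result: (24, -16)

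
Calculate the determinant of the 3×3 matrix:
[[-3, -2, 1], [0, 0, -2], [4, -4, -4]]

Expansion along first row:
det = -3·det([[0,-2],[-4,-4]]) - -2·det([[0,-2],[4,-4]]) + 1·det([[0,0],[4,-4]])
    = -3·(0·-4 - -2·-4) - -2·(0·-4 - -2·4) + 1·(0·-4 - 0·4)
    = -3·-8 - -2·8 + 1·0
    = 24 + 16 + 0 = 40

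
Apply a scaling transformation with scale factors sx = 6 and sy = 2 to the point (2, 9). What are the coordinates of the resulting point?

Scaling matrix:
[[6, 0], [0, 2]]
Result: (2 × 6, 9 × 2) = (12, 18)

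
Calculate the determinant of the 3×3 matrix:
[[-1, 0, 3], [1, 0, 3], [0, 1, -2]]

Expansion along first row:
det = -1·det([[0,3],[1,-2]]) - 0·det([[1,3],[0,-2]]) + 3·det([[1,0],[0,1]])
    = -1·(0·-2 - 3·1) - 0·(1·-2 - 3·0) + 3·(1·1 - 0·0)
    = -1·-3 - 0·-2 + 3·1
    = 3 + 0 + 3 = 6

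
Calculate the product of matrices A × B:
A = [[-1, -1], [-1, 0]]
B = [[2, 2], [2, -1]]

Matrix multiplication:
C[0][0] = -1×2 + -1×2 = -4
C[0][1] = -1×2 + -1×-1 = -1
C[1][0] = -1×2 + 0×2 = -2
C[1][1] = -1×2 + 0×-1 = -2
Result: [[-4, -1], [-2, -2]]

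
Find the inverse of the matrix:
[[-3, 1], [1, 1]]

For [[a,b],[c,d]], inverse = (1/det)·[[d,-b],[-c,a]]
det = (-3)(1) - (1)(1) = -3 - 1 = -4
Inverse = (1/-4)·[[1, -1], [-1, -3]]
= [[-1/4, 1/4], [1/4, 3/4]]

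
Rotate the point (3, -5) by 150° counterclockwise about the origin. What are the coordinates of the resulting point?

Rotation matrix for 150°: [[cos 150°, -sin 150°], [sin 150°, cos 150°]] ≈ [[-0.866025, -0.500000], [0.500000, -0.866025]]
[[-0.866025, -0.500000], [0.500000, -0.866025]] × [3, -5]ᵀ ≈ [-0.0981, 5.8301]ᵀ
Result: (-0.0981, 5.8301)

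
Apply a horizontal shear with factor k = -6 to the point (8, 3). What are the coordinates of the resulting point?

Shear matrix for horizontal shear with factor k = -6:
[[1, -6], [0, 1]]
Result: (8, 3) → (-10, 3)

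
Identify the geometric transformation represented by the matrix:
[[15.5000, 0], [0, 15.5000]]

This matrix represents: uniform scaling by factor 15.5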